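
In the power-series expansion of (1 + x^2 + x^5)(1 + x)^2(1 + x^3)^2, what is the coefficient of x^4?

(1 + x^2 + x^5) has coefficients 1,0,1,0,0 for degrees 0…4.
(1 + x)^2 has coefficients 1,2,1,0,0 for degrees 0…4.
Finally multiplying by (1 + x^3)^2, the product of all factors after the first has coefficients 1,2,1,2,4 for degrees 0…4.
[x^4] = 1·4 + 1·1 = 5.

5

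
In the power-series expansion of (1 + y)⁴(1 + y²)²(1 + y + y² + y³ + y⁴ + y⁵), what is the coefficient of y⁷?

(1 + y)⁴ has coefficients 1,4,6,4,1 for degrees 0…4.
(1 + y²)² has coefficients 1,0,2,0,1,0,0,0 for degrees 0…7.
Finally multiplying by (1 + y + y² + y³ + y⁴ + y⁵), the product of all factors after the first has coefficients 1,1,3,3,4,4,3,3 for degrees 0…7.
[y⁷] = 1·3 + 4·3 + 6·4 + 4·4 + 1·3 = 58.

58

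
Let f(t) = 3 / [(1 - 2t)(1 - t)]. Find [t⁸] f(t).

1533

Partial fractions give a closed form: a_n = (6)·2^n + (-3)·1^n.
At n = 8: a_8 = 1533.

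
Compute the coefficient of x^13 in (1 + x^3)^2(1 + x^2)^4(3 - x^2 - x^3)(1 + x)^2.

-19

(1 + x^3)^2 has coefficients 1,0,0,2,0,0,1 for degrees 0…6.
(1 + x^2)^4 has coefficients 1,0,4,0,6,0,4,0,1,0,0,0,0,0 for degrees 0…13.
Multiplying by (3 - x^2 - x^3) gives running coefficients 3,0,11,-1,14,-4,6,-6,-1,-4,-1,-1,0,0 for degrees 0…13.
Finally multiplying by (1 + x)^2, the product of all factors after the first has coefficients 3,6,14,21,23,23,12,2,-7,-12,-10,-7,-3,-1 for degrees 0…13.
[x^13] = 1·(-1) + 2·(-10) + 1·2 = -19.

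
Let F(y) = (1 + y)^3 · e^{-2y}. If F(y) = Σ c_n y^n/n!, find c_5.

The EGF product rule gives c_5 = Σ_{k_1+k_2=5} C(5; k_1,k_2) · ∏ g_i(k_i), where (1+y)^3 gives the falling factorial (3)_k; e^{-2y} gives (-2)^k.
g_1(k) for k = 0…5: 1, 3, 6, 6, 0, 0.
g_2(k) for k = 0…5: 1, -2, 4, -8, 16, -32.
c_5 = Σ_k C(5,k)·g_1(k)·g_2(5−k) = 1·1·(-32) + 5·3·16 + 10·6·(-8) + 10·6·4 = −32 + 240 − 480 + 240 = -32.

-32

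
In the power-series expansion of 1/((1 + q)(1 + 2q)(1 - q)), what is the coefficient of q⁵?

-42

Partial fractions give a closed form: a_n = (-1/2)·(-1)^n + (4/3)·(-2)^n + (1/6)·1^n.
At n = 5: a_5 = -42.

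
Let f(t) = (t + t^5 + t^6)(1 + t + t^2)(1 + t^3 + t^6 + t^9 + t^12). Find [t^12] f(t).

3

(t + t^5 + t^6) has coefficients 0,1,0,0,0,1,1 for degrees 0…6.
(1 + t + t^2) has coefficients 1,1,1,0,0,0,0,0,0,0,0,0,0 for degrees 0…12.
Finally multiplying by (1 + t^3 + t^6 + t^9 + t^12), the product of all factors after the first has coefficients 1,1,1,1,1,1,1,1,1,1,1,1,1 for degrees 0…12.
[t^12] = 1·1 + 1·1 + 1·1 = 3.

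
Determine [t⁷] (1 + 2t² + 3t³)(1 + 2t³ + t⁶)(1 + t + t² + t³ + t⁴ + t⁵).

18

(1 + 2t² + 3t³) has coefficients 1,0,2,3 for degrees 0…3.
(1 + 2t³ + t⁶) has coefficients 1,0,0,2,0,0,1,0 for degrees 0…7.
Finally multiplying by (1 + t + t² + t³ + t⁴ + t⁵), the product of all factors after the first has coefficients 1,1,1,3,3,3,3,3 for degrees 0…7.
[t⁷] = 1·3 + 2·3 + 3·3 = 18.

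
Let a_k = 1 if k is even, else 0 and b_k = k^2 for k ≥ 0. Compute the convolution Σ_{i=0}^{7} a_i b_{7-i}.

84

The convolution is the t^7 coefficient of A(t)B(t).
Σ = 1·49 + 0·36 + 1·25 + 0·16 + 1·9 + 0·4 + 1·1 + 0·0 = 84.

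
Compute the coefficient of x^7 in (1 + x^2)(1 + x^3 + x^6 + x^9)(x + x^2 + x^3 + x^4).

(1 + x^2) has coefficients 1,0,1 for degrees 0…2.
(1 + x^3 + x^6 + x^9) has coefficients 1,0,0,1,0,0,1,0 for degrees 0…7.
Finally multiplying by (x + x^2 + x^3 + x^4), the product of all factors after the first has coefficients 0,1,1,1,2,1,1,2 for degrees 0…7.
[x^7] = 1·2 + 1·1 = 3.

3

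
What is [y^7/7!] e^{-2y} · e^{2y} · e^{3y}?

2187

The EGF product rule gives c_7 = Σ_{k_1+k_2+k_3=7} C(7; k_1,k_2,k_3) · ∏ g_i(k_i), where e^{-2y} gives (-2)^k; e^{2y} gives (2)^k; e^{3y} gives (3)^k.
g_1(k) for k = 0…7: 1, -2, 4, -8, 16, -32, 64, -128.
g_2(k) for k = 0…7: 1, 2, 4, 8, 16, 32, 64, 128.
g_3(k) for k = 0…7: 1, 3, 9, 27, 81, 243, 729, 2187.
First combine the last two factors: h(k) = Σ_j C(k,j)·g_2(j)·g_3(k−j) for k = 0…7: 1, 5, 25, 125, 625, 3125, 15625, 78125.
c_7 = Σ_k C(7,k)·g_1(k)·h(7−k) = 1·1·78125 + 7·(-2)·15625 + 21·4·3125 + 35·(-8)·625 + 35·16·125 + 21·(-32)·25 + 7·64·5 + 1·(-128)·1 = 78125 − 218750 + 262500 − 175000 + 70000 − 16800 + 2240 − 128 = 2187.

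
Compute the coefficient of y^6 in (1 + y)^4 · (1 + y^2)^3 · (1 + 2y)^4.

1398

(1 + y)^4 has coefficients 1,4,6,4,1 for degrees 0…4.
(1 + y^2)^3 has coefficients 1,0,3,0,3,0,1 for degrees 0…6.
Finally multiplying by (1 + 2y)^4, the product of all factors after the first has coefficients 1,8,27,56,91,120,121 for degrees 0…6.
[y^6] = 1·121 + 4·120 + 6·91 + 4·56 + 1·27 = 1398.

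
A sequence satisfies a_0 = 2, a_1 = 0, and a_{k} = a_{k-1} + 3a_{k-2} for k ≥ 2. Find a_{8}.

The ordinary generating function has denominator 1 - z - 3z^2.
Iterating the recurrence: a_0,…,a_{8} = 2, 0, 6, 6, 24, 42, 114, 240, 582.

582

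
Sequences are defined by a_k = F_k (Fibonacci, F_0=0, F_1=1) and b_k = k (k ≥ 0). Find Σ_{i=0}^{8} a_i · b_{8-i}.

Write out a_i and b_{8-i} for i = 0,…,8 and sum the products.
Σ = 0·8 + 1·7 + 1·6 + 2·5 + 3·4 + 5·3 + 8·2 + 13·1 + 21·0 = 79.

79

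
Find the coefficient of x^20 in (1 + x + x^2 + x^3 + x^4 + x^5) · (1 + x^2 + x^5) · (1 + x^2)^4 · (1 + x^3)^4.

(1 + x + x^2 + x^3 + x^4 + x^5) has coefficients 1,1,1,1,1,1 for degrees 0…5.
(1 + x^2 + x^5) has coefficients 1,0,1,0,0,1,0,0,0,0,0,0,0,0,0,0,0,0,0,0,0 for degrees 0…20.
Multiplying by (1 + x^2)^4 gives running coefficients 1,0,5,0,10,1,10,4,5,6,1,4,0,1,0,0,0,0,0,0,0 for degrees 0…20.
Finally multiplying by (1 + x^3)^4, the product of all factors after the first has coefficients 1,0,5,4,10,21,16,44,39,50,77,50,85,69,55,76,36,45,34,14,21 for degrees 0…20.
[x^20] = 1·21 + 1·14 + 1·34 + 1·45 + 1·36 + 1·76 = 226.

226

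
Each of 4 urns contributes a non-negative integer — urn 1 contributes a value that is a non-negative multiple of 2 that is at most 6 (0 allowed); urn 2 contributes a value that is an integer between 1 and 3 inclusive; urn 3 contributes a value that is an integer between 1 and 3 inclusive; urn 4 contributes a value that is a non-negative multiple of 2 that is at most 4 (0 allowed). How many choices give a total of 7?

10

The generating function for the choices is (1 + z^2 + z^4 + z^6)·(z + z^2 + z^3)·(z + z^2 + z^3)·(1 + z^2 + z^4); the count is [z^7].
(1 + z^2 + z^4 + z^6) has coefficients 1,0,1,0,1,0,1 for degrees 0…6.
(z + z^2 + z^3) has coefficients 0,1,1,1,0,0,0,0 for degrees 0…7.
Multiplying by (z + z^2 + z^3) gives running coefficients 0,0,1,2,3,2,1,0 for degrees 0…7.
Finally multiplying by (1 + z^2 + z^4), the product of all factors after the first has coefficients 0,0,1,2,4,4,5,4 for degrees 0…7.
[z^7] = 1·4 + 1·4 + 1·2 + 1·0 = 10.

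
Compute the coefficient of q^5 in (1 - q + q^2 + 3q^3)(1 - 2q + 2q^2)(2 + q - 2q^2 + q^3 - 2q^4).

(1 - q + q^2 + 3q^3) has coefficients 1,-1,1,3 for degrees 0…3.
(1 - 2q + 2q^2) has coefficients 1,-2,2,0,0,0 for degrees 0…5.
Finally multiplying by (2 + q - 2q^2 + q^3 - 2q^4), the product of all factors after the first has coefficients 2,-3,0,7,-8,6 for degrees 0…5.
[q^5] = 1·6 − 1·(-8) + 1·7 + 3·0 = 21.

21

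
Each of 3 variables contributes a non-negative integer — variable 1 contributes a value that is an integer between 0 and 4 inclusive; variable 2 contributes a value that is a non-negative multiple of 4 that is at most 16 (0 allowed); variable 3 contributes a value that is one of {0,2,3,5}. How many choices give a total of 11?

The generating function for the choices is (1 + y + y² + y³ + y⁴)·(1 + y⁴ + y⁸ + y¹² + y¹⁶)·(1 + y² + y³ + y⁵); the count is [y¹¹].
(1 + y + y² + y³ + y⁴) has coefficients 1,1,1,1,1 for degrees 0…4.
(1 + y⁴ + y⁸ + y¹² + y¹⁶) has coefficients 1,0,0,0,1,0,0,0,1,0,0,0 for degrees 0…11.
Finally multiplying by (1 + y² + y³ + y⁵), the product of all factors after the first has coefficients 1,0,1,1,1,1,1,1,1,1,1,1 for degrees 0…11.
[y¹¹] = 1·1 + 1·1 + 1·1 + 1·1 + 1·1 = 5.

5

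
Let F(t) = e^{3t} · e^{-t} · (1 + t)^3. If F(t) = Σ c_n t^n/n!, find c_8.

24832

The EGF product rule gives c_8 = Σ_{k_1+k_2+k_3=8} C(8; k_1,k_2,k_3) · ∏ g_i(k_i), where e^{3t} gives (3)^k; e^{-t} gives (-1)^k; (1+t)^3 gives the falling factorial (3)_k.
g_1(k) for k = 0…8: 1, 3, 9, 27, 81, 243, 729, 2187, 6561.
g_2(k) for k = 0…8: 1, -1, 1, -1, 1, -1, 1, -1, 1.
g_3(k) for k = 0…8: 1, 3, 6, 6, 0, 0, 0, 0, 0.
First combine the last two factors: h(k) = Σ_j C(k,j)·g_2(j)·g_3(k−j) for k = 0…8: 1, 2, 1, -4, 1, 14, -47, 104, -191.
c_8 = Σ_k C(8,k)·g_1(k)·h(8−k) = 1·1·(-191) + 8·3·104 + 28·9·(-47) + 56·27·14 + 70·81·1 + 56·243·(-4) + 28·729·1 + 8·2187·2 + 1·6561·1 = −191 + 2496 − 11844 + 21168 + 5670 − 54432 + 20412 + 34992 + 6561 = 24832.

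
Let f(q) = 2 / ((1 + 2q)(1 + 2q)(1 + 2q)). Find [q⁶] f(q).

3584

The denominator gives the recurrence a_n = −6a_(n−1) − 12a_(n−2) − 8a_(n−3) for n ≥ 3; the numerator fixes a_0 = 2, a_1 = -12, a_2 = 48.
Iterating: 2, -12, 48, -160, 480, -1344, 3584, so a_6 = 3584.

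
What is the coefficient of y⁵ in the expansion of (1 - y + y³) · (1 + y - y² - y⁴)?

(1 - y + y³) has coefficients 1,-1,0,1 for degrees 0…3.
(1 + y - y² - y⁴) has coefficients 1,1,-1,0,-1,0 for degrees 0…5.
[y⁵] = 1·0 − 1·(-1) + 1·(-1) = 0.

0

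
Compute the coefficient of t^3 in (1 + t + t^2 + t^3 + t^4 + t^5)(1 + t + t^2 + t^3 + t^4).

(1 + t + t^2 + t^3 + t^4 + t^5) has coefficients 1,1,1,1 for degrees 0…3.
(1 + t + t^2 + t^3 + t^4) has coefficients 1,1,1,1 for degrees 0…3.
[t^3] = 1·1 + 1·1 + 1·1 + 1·1 = 4.

4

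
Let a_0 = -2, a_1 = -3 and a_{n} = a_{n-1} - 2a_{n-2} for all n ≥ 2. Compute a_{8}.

37

The ordinary generating function has denominator 1 - x + 2x^2.
Iterating the recurrence: a_0,…,a_{8} = -2, -3, 1, 7, 5, -9, -19, -1, 37.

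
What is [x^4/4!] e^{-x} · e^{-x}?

The EGF product rule gives c_4 = Σ_{k_1+k_2=4} C(4; k_1,k_2) · ∏ g_i(k_i), where e^{-x} gives (-1)^k; e^{-x} gives (-1)^k.
g_1(k) for k = 0…4: 1, -1, 1, -1, 1.
g_2(k) for k = 0…4: 1, -1, 1, -1, 1.
c_4 = Σ_k C(4,k)·g_1(k)·g_2(4−k) = 1·1·1 + 4·(-1)·(-1) + 6·1·1 + 4·(-1)·(-1) + 1·1·1 = 1 + 4 + 6 + 4 + 1 = 16.

16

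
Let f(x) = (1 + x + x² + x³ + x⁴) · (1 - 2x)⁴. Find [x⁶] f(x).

8

(1 + x + x² + x³ + x⁴) has coefficients 1,1,1,1,1 for degrees 0…4.
(1 - 2x)⁴ has coefficients 1,-8,24,-32,16,0,0 for degrees 0…6.
[x⁶] = 1·0 + 1·0 + 1·16 + 1·(-32) + 1·24 = 8.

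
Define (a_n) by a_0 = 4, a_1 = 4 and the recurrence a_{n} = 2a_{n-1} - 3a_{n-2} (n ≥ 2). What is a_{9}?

-380

The ordinary generating function has denominator 1 - 2z + 3z^2.
Iterating the recurrence: a_0,…,a_{9} = 4, 4, -4, -20, -28, 4, 92, 172, 68, -380.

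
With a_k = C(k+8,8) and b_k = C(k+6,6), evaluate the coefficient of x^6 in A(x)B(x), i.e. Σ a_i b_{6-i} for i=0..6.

54264

The convolution is the t^6 coefficient of A(t)B(t).
Σ = 1·924 + 9·462 + 45·210 + 165·84 + 495·28 + 1287·7 + 3003·1 = 54264.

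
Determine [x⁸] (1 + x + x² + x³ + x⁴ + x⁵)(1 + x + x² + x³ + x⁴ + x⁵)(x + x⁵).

(1 + x + x² + x³ + x⁴ + x⁵) has coefficients 1,1,1,1,1,1 for degrees 0…5.
(1 + x + x² + x³ + x⁴ + x⁵) has coefficients 1,1,1,1,1,1,0,0,0 for degrees 0…8.
Finally multiplying by (x + x⁵), the product of all factors after the first has coefficients 0,1,1,1,1,2,2,1,1 for degrees 0…8.
[x⁸] = 1·1 + 1·1 + 1·2 + 1·2 + 1·1 + 1·1 = 8.

8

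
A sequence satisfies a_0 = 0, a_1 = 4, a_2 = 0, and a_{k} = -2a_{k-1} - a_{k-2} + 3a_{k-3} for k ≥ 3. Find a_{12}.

The ordinary generating function has denominator 1 + 2y + y^2 - 3y^3.
Iterating the recurrence: a_0,…,a_{12} = 0, 4, 0, -4, 20, -36, 40, 16, -180, 464, -700, 396, 1300.

1300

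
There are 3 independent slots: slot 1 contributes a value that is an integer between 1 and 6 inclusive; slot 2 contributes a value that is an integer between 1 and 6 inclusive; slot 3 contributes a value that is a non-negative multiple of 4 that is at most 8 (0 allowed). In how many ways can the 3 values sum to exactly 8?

The generating function for the choices is (t + t^2 + t^3 + t^4 + t^5 + t^6)·(t + t^2 + t^3 + t^4 + t^5 + t^6)·(1 + t^4 + t^8); the count is [t^8].
(t + t^2 + t^3 + t^4 + t^5 + t^6) has coefficients 0,1,1,1,1,1,1 for degrees 0…6.
(t + t^2 + t^3 + t^4 + t^5 + t^6) has coefficients 0,1,1,1,1,1,1,0,0 for degrees 0…8.
Finally multiplying by (1 + t^4 + t^8), the product of all factors after the first has coefficients 0,1,1,1,1,2,2,1,1 for degrees 0…8.
[t^8] = 1·1 + 1·2 + 1·2 + 1·1 + 1·1 + 1·1 = 8.

8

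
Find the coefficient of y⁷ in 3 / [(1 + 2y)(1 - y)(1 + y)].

-510

Partial fractions give a closed form: a_n = (4)·(-2)^n + (1/2)·1^n + (-3/2)·(-1)^n.
At n = 7: a_7 = -510.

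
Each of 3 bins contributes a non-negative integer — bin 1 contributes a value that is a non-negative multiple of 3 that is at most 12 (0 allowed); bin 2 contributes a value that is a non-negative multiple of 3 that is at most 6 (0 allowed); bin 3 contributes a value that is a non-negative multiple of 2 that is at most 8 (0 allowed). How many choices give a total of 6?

The generating function for the choices is (1 + q³ + q⁶ + q⁹ + q¹²)·(1 + q³ + q⁶)·(1 + q² + q⁴ + q⁶ + q⁸); the count is [q⁶].
(1 + q³ + q⁶ + q⁹ + q¹²) has coefficients 1,0,0,1,0,0,1 for degrees 0…6.
(1 + q³ + q⁶) has coefficients 1,0,0,1,0,0,1 for degrees 0…6.
Finally multiplying by (1 + q² + q⁴ + q⁶ + q⁸), the product of all factors after the first has coefficients 1,0,1,1,1,1,2 for degrees 0…6.
[q⁶] = 1·2 + 1·1 + 1·1 = 4.

4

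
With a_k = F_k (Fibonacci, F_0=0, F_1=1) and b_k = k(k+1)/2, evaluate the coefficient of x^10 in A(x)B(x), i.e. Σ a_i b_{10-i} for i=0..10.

The convolution is the t^10 coefficient of A(t)B(t).
Σ = 0·55 + 1·45 + 1·36 + 2·28 + 3·21 + 5·15 + 8·10 + 13·6 + 21·3 + 34·1 + 55·0 = 530.

530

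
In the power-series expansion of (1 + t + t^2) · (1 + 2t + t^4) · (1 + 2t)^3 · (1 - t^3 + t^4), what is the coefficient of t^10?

9

(1 + t + t^2) has coefficients 1,1,1 for degrees 0…2.
(1 + 2t + t^4) has coefficients 1,2,0,0,1,0,0,0,0,0,0 for degrees 0…10.
Multiplying by (1 + 2t)^3 gives running coefficients 1,8,24,32,17,6,12,8,0,0,0 for degrees 0…10.
Finally multiplying by (1 - t^3 + t^4), the product of all factors after the first has coefficients 1,8,24,31,10,-10,4,23,11,-6,4 for degrees 0…10.
[t^10] = 1·4 + 1·(-6) + 1·11 = 9.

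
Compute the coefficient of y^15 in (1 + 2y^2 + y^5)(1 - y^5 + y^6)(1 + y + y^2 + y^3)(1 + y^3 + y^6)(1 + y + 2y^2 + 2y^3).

(1 + 2y^2 + y^5) has coefficients 1,0,2,0,0,1 for degrees 0…5.
(1 - y^5 + y^6) has coefficients 1,0,0,0,0,-1,1,0,0,0,0,0,0,0,0,0 for degrees 0…15.
Multiplying by (1 + y + y^2 + y^3) gives running coefficients 1,1,1,1,0,-1,0,0,0,1,0,0,0,0,0,0 for degrees 0…15.
Multiplying by (1 + y^3 + y^6) gives running coefficients 1,1,1,2,1,0,2,1,0,2,0,-1,1,0,0,1 for degrees 0…15.
Finally multiplying by (1 + y + 2y^2 + 2y^3), the product of all factors after the first has coefficients 1,2,4,7,7,7,8,5,5,8,4,3,4,-1,0,3 for degrees 0…15.
[y^15] = 1·3 + 2·(-1) + 1·4 = 5.

5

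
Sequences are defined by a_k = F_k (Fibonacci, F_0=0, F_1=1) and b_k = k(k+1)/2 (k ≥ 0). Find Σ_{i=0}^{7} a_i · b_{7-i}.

97

This is [x^7] in the product of the two ordinary generating functions.
Σ = 0·28 + 1·21 + 1·15 + 2·10 + 3·6 + 5·3 + 8·1 + 13·0 = 97.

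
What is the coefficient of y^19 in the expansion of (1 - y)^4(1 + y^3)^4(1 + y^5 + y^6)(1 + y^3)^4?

140

(1 - y)^4 has coefficients 1,-4,6,-4,1 for degrees 0…4.
(1 + y^3)^4 has coefficients 1,0,0,4,0,0,6,0,0,4,0,0,1,0,0,0,0,0,0,0 for degrees 0…19.
Multiplying by (1 + y^5 + y^6) gives running coefficients 1,0,0,4,0,1,7,0,4,8,0,6,7,0,4,4,0,1,1,0 for degrees 0…19.
Finally multiplying by (1 + y^3)^4, the product of all factors after the first has coefficients 1,0,0,8,0,1,29,0,8,64,0,28,98,0,56,112,0,70,98,0 for degrees 0…19.
[y^19] = 1·0 − 4·98 + 6·70 − 4·0 + 1·112 = 140.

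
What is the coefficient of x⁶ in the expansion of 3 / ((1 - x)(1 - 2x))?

381

The denominator gives the recurrence a_n = 3a_(n−1) − 2a_(n−2) for n ≥ 2; the numerator fixes a_0 = 3, a_1 = 9.
Iterating: 3, 9, 21, 45, 93, 189, 381, so a_6 = 381.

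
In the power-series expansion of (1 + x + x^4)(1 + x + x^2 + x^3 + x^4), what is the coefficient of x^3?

2

(1 + x + x^4) has coefficients 1,1,0,0 for degrees 0…3.
(1 + x + x^2 + x^3 + x^4) has coefficients 1,1,1,1 for degrees 0…3.
[x^3] = 1·1 + 1·1 = 2.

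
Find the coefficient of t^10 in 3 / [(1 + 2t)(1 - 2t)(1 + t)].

4095

The denominator gives the recurrence a_n = −a_(n−1) + 4a_(n−2) + 4a_(n−3) for n ≥ 3; the numerator fixes a_0 = 3, a_1 = -3, a_2 = 15.
Iterating: 3, -3, 15, -15, 63, -63, 255, -255, 1023, -1023, 4095, so a_10 = 4095.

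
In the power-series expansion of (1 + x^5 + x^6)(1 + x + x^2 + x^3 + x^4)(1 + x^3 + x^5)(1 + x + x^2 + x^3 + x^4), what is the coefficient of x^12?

(1 + x^5 + x^6) has coefficients 1,0,0,0,0,1,1 for degrees 0…6.
(1 + x + x^2 + x^3 + x^4) has coefficients 1,1,1,1,1,0,0,0,0,0,0,0,0 for degrees 0…12.
Multiplying by (1 + x^3 + x^5) gives running coefficients 1,1,1,2,2,2,2,2,1,1,0,0,0 for degrees 0…12.
Finally multiplying by (1 + x + x^2 + x^3 + x^4), the product of all factors after the first has coefficients 1,2,3,5,7,8,9,10,9,8,6,4,2 for degrees 0…12.
[x^12] = 1·2 + 1·10 + 1·9 = 21.

21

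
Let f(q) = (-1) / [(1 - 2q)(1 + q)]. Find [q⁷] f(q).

-85

The denominator gives the recurrence a_n = a_(n−1) + 2a_(n−2) for n ≥ 2; the numerator fixes a_0 = -1, a_1 = -1.
Iterating: -1, -1, -3, -5, -11, -21, -43, -85, so a_7 = -85.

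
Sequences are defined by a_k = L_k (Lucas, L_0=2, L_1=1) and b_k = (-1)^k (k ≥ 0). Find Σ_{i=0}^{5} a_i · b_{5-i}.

4

The convolution is the t^5 coefficient of A(t)B(t).
Σ = 2·(-1) + 1·1 + 3·(-1) + 4·1 + 7·(-1) + 11·1 = 4.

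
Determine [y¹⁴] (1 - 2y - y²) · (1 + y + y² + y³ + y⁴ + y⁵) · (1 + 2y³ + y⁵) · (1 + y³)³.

-32

(1 - 2y - y²) has coefficients 1,-2,-1 for degrees 0…2.
(1 + y + y² + y³ + y⁴ + y⁵) has coefficients 1,1,1,1,1,1,0,0,0,0,0,0,0,0,0 for degrees 0…14.
Multiplying by (1 + 2y³ + y⁵) gives running coefficients 1,1,1,3,3,4,3,3,3,1,1,0,0,0,0 for degrees 0…14.
Finally multiplying by (1 + y³)³, the product of all factors after the first has coefficients 1,1,1,6,6,7,15,15,18,20,20,22,15,15,13 for degrees 0…14.
[y¹⁴] = 1·13 − 2·15 − 1·15 = -32.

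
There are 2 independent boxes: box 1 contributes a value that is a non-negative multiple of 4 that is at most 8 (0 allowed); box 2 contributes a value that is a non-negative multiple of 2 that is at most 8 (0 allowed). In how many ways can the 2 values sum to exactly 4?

The generating function for the choices is (1 + z^4 + z^8)·(1 + z^2 + z^4 + z^6 + z^8); the count is [z^4].
(1 + z^4 + z^8) has coefficients 1,0,0,0,1 for degrees 0…4.
(1 + z^2 + z^4 + z^6 + z^8) has coefficients 1,0,1,0,1 for degrees 0…4.
[z^4] = 1·1 + 1·1 = 2.

2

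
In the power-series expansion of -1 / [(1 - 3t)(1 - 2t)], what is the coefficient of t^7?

-6305

Partial fractions give a closed form: a_n = (-3)·3^n + (2)·2^n.
At n = 7: a_7 = -6305.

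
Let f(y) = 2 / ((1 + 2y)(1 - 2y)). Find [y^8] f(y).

Partial fractions give a closed form: a_n = (1)·(-2)^n + (1)·2^n.
At n = 8: a_8 = 512.

512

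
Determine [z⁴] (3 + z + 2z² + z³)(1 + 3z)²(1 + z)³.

(3 + z + 2z² + z³) has coefficients 3,1,2,1 for degrees 0…3.
(1 + 3z)² has coefficients 1,6,9,0,0 for degrees 0…4.
Finally multiplying by (1 + z)³, the product of all factors after the first has coefficients 1,9,30,46,33 for degrees 0…4.
[z⁴] = 3·33 + 1·46 + 2·30 + 1·9 = 214.

214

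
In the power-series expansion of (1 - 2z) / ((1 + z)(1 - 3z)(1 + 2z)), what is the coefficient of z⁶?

Partial fractions give a closed form: a_n = (-3/4)·(-1)^n + (3/20)·3^n + (8/5)·(-2)^n.
At n = 6: a_6 = 211.

211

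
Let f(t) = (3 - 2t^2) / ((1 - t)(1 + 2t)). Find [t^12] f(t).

The denominator gives the recurrence a_n = −a_(n−1) + 2a_(n−2) for n ≥ 3; the numerator fixes a_0 = 3, a_1 = -3, a_2 = 7.
Iterating: 3, -3, 7, -13, 27, -53, 107, -213, 427, -853, 1707, -3413, 6827, so a_12 = 6827.

6827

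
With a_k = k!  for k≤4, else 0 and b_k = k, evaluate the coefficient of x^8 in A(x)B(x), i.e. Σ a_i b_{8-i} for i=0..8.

Write out a_i and b_{8-i} for i = 0,…,8 and sum the products.
Σ = 1·8 + 1·7 + 2·6 + 6·5 + 24·4 + 0·3 + 0·2 + 0·1 + 0·0 = 153.

153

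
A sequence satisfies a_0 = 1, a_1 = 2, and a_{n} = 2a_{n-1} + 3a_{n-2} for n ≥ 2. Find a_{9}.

The ordinary generating function has denominator 1 - 2x - 3x^2.
Iterating the recurrence: a_0,…,a_{9} = 1, 2, 7, 20, 61, 182, 547, 1640, 4921, 14762.

14762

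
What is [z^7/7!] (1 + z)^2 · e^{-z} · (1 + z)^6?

The EGF product rule gives c_7 = Σ_{k_1+k_2+k_3=7} C(7; k_1,k_2,k_3) · ∏ g_i(k_i), where (1+z)^2 gives the falling factorial (2)_k; e^{-z} gives (-1)^k; (1+z)^6 gives the falling factorial (6)_k.
g_1(k) for k = 0…7: 1, 2, 2, 0, 0, 0, 0, 0.
g_2(k) for k = 0…7: 1, -1, 1, -1, 1, -1, 1, -1.
g_3(k) for k = 0…7: 1, 6, 30, 120, 360, 720, 720, 0.
First combine the last two factors: h(k) = Σ_j C(k,j)·g_2(j)·g_3(k−j) for k = 0…7: 1, 5, 19, 47, 37, -151, -185, 1091.
c_7 = Σ_k C(7,k)·g_1(k)·h(7−k) = 1·1·1091 + 7·2·(-185) + 21·2·(-151) = 1091 − 2590 − 6342 = -7841.

-7841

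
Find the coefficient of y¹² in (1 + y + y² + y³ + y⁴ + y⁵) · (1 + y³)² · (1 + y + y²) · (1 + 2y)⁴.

514

(1 + y + y² + y³ + y⁴ + y⁵) has coefficients 1,1,1,1,1,1 for degrees 0…5.
(1 + y³)² has coefficients 1,0,0,2,0,0,1,0,0,0,0,0,0 for degrees 0…12.
Multiplying by (1 + y + y²) gives running coefficients 1,1,1,2,2,2,1,1,1,0,0,0,0 for degrees 0…12.
Finally multiplying by (1 + 2y)⁴, the product of all factors after the first has coefficients 1,9,33,66,90,114,145,153,129,96,72,48,16 for degrees 0…12.
[y¹²] = 1·16 + 1·48 + 1·72 + 1·96 + 1·129 + 1·153 = 514.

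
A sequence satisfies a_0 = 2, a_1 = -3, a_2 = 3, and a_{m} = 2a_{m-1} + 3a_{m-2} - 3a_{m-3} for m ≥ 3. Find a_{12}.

The ordinary generating function has denominator 1 - 2z - 3z^2 + 3z^3.
Iterating the recurrence: a_0,…,a_{12} = 2, -3, 3, -9, 0, -36, -45, -198, -423, -1305, -3285, -9216, -24372.

-24372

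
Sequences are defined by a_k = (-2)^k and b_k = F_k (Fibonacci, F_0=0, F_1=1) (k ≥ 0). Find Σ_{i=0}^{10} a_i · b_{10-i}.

-385

The convolution is the x^10 coefficient of A(x)B(x).
Σ = 1·55 − 2·34 + 4·21 − 8·13 + 16·8 − 32·5 + 64·3 − 128·2 + 256·1 − 512·1 + 1024·0 = -385.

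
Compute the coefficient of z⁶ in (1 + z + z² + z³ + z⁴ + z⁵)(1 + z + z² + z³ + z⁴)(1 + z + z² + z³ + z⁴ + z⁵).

23

(1 + z + z² + z³ + z⁴ + z⁵) has coefficients 1,1,1,1,1,1 for degrees 0…5.
(1 + z + z² + z³ + z⁴) has coefficients 1,1,1,1,1,0,0 for degrees 0…6.
Finally multiplying by (1 + z + z² + z³ + z⁴ + z⁵), the product of all factors after the first has coefficients 1,2,3,4,5,5,4 for degrees 0…6.
[z⁶] = 1·4 + 1·5 + 1·5 + 1·4 + 1·3 + 1·2 = 23.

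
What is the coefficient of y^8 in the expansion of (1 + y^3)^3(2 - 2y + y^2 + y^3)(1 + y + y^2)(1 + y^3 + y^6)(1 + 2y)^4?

(1 + y^3)^3 has coefficients 1,0,0,3,0,0,3,0,0 for degrees 0…8.
(2 - 2y + y^2 + y^3) has coefficients 2,-2,1,1,0,0,0,0,0 for degrees 0…8.
Multiplying by (1 + y + y^2) gives running coefficients 2,0,1,0,2,1,0,0,0 for degrees 0…8.
Multiplying by (1 + y^3 + y^6) gives running coefficients 2,0,1,2,2,2,2,2,2 for degrees 0…8.
Finally multiplying by (1 + 2y)^4, the product of all factors after the first has coefficients 2,16,49,74,74,98,146,162,162 for degrees 0…8.
[y^8] = 1·162 + 3·98 + 3·49 = 603.

603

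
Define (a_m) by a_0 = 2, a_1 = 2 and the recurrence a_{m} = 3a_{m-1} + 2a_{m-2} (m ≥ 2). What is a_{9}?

69842

The ordinary generating function has denominator 1 - 3q - 2q^2.
Iterating the recurrence: a_0,…,a_{9} = 2, 2, 10, 34, 122, 434, 1546, 5506, 19610, 69842.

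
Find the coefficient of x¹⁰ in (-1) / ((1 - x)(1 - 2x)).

The denominator gives the recurrence a_n = 3a_(n−1) − 2a_(n−2) for n ≥ 3; the numerator fixes a_0 = -1, a_1 = -3, a_2 = -7.
Iterating: -1, -3, -7, -15, -31, -63, -127, -255, -511, -1023, -2047, so a_10 = -2047.

-2047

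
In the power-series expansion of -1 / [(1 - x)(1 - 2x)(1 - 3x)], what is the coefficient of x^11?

-788970

Partial fractions give a closed form: a_n = (-1/2)·1^n + (4)·2^n + (-9/2)·3^n.
At n = 11: a_11 = -788970.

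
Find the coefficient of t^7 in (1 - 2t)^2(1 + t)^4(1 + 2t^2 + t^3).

(1 - 2t)^2 has coefficients 1,-4,4 for degrees 0…2.
(1 + t)^4 has coefficients 1,4,6,4,1,0,0,0 for degrees 0…7.
Finally multiplying by (1 + 2t^2 + t^3), the product of all factors after the first has coefficients 1,4,8,13,17,14,6,1 for degrees 0…7.
[t^7] = 1·1 − 4·6 + 4·14 = 33.

33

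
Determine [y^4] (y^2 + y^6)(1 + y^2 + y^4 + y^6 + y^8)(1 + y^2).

(y^2 + y^6) has coefficients 0,0,1,0,0 for degrees 0…4.
(1 + y^2 + y^4 + y^6 + y^8) has coefficients 1,0,1,0,1 for degrees 0…4.
Finally multiplying by (1 + y^2), the product of all factors after the first has coefficients 1,0,2,0,2 for degrees 0…4.
[y^4] = 1·2 = 2.

2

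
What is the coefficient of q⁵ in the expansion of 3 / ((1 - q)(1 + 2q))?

-63

The denominator gives the recurrence a_n = −a_(n−1) + 2a_(n−2) for n ≥ 2; the numerator fixes a_0 = 3, a_1 = -3.
Iterating: 3, -3, 9, -15, 33, -63, so a_5 = -63.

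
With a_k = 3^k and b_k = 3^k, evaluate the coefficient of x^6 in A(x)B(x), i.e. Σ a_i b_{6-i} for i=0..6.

The convolution is the t^6 coefficient of A(t)B(t).
Σ = 1·729 + 3·243 + 9·81 + 27·27 + 81·9 + 243·3 + 729·1 = 5103.

5103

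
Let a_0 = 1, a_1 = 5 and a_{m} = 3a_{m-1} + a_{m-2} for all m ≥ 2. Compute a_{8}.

20824

The ordinary generating function has denominator 1 - 3q - q^2.
Iterating the recurrence: a_0,…,a_{8} = 1, 5, 16, 53, 175, 578, 1909, 6305, 20824.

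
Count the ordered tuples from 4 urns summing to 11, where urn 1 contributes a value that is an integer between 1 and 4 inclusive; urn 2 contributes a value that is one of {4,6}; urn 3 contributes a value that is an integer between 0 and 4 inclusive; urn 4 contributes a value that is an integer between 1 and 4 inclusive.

The generating function for the choices is (y + y² + y³ + y⁴)·(y⁴ + y⁶)·(1 + y + y² + y³ + y⁴)·(y + y² + y³ + y⁴); the count is [y¹¹].
(y + y² + y³ + y⁴) has coefficients 0,1,1,1,1 for degrees 0…4.
(y⁴ + y⁶) has coefficients 0,0,0,0,1,0,1,0,0,0,0,0 for degrees 0…11.
Multiplying by (1 + y + y² + y³ + y⁴) gives running coefficients 0,0,0,0,1,1,2,2,2,1,1,0 for degrees 0…11.
Finally multiplying by (y + y² + y³ + y⁴), the product of all factors after the first has coefficients 0,0,0,0,0,1,2,4,6,7,7,6 for degrees 0…11.
[y¹¹] = 1·7 + 1·7 + 1·6 + 1·4 = 24.

24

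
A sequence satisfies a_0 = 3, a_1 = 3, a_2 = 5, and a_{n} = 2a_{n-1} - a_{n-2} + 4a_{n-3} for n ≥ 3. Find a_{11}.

The ordinary generating function has denominator 1 - 2q + q^2 - 4q^3.
Iterating the recurrence: a_0,…,a_{11} = 3, 3, 5, 19, 45, 91, 213, 515, 1181, 2699, 6277, 14579.

14579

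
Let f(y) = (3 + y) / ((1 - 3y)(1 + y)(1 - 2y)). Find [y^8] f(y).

48013

Partial fractions give a closed form: a_n = (15/2)·3^n + (1/6)·(-1)^n + (-14/3)·2^n.
At n = 8: a_8 = 48013.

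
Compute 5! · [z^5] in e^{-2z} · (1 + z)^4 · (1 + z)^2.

The EGF product rule gives c_5 = Σ_{k_1+k_2+k_3=5} C(5; k_1,k_2,k_3) · ∏ g_i(k_i), where e^{-2z} gives (-2)^k; (1+z)^4 gives the falling factorial (4)_k; (1+z)^2 gives the falling factorial (2)_k.
g_1(k) for k = 0…5: 1, -2, 4, -8, 16, -32.
g_2(k) for k = 0…5: 1, 4, 12, 24, 24, 0.
g_3(k) for k = 0…5: 1, 2, 2, 0, 0, 0.
First combine the last two factors: h(k) = Σ_j C(k,j)·g_2(j)·g_3(k−j) for k = 0…5: 1, 6, 30, 120, 360, 720.
c_5 = Σ_k C(5,k)·g_1(k)·h(5−k) = 1·1·720 + 5·(-2)·360 + 10·4·120 + 10·(-8)·30 + 5·16·6 + 1·(-32)·1 = 720 − 3600 + 4800 − 2400 + 480 − 32 = -32.

-32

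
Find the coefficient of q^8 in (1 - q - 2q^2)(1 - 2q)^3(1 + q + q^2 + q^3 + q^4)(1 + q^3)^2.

(1 - q - 2q^2) has coefficients 1,-1,-2 for degrees 0…2.
(1 - 2q)^3 has coefficients 1,-6,12,-8,0,0,0,0,0 for degrees 0…8.
Multiplying by (1 + q + q^2 + q^3 + q^4) gives running coefficients 1,-5,7,-1,-1,-2,4,-8,0 for degrees 0…8.
Finally multiplying by (1 + q^3)^2, the product of all factors after the first has coefficients 1,-5,7,1,-11,12,3,-15,3 for degrees 0…8.
[q^8] = 1·3 − 1·(-15) − 2·3 = 12.

12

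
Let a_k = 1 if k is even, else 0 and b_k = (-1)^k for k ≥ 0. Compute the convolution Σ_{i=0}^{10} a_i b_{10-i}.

This is [x^10] in the product of the two ordinary generating functions.
Σ = 1·1 + 0·(-1) + 1·1 + 0·(-1) + 1·1 + 0·(-1) + 1·1 + 0·(-1) + 1·1 + 0·(-1) + 1·1 = 6.

6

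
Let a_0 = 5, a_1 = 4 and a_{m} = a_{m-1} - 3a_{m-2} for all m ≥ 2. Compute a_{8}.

The ordinary generating function has denominator 1 - z + 3z^2.
Iterating the recurrence: a_0,…,a_{8} = 5, 4, -11, -23, 10, 79, 49, -188, -335.

-335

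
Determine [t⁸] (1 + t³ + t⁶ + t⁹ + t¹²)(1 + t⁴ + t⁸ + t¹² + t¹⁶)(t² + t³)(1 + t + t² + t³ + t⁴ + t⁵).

6

(1 + t³ + t⁶ + t⁹ + t¹²) has coefficients 1,0,0,1,0,0,1,0,0 for degrees 0…8.
(1 + t⁴ + t⁸ + t¹² + t¹⁶) has coefficients 1,0,0,0,1,0,0,0,1 for degrees 0…8.
Multiplying by (t² + t³) gives running coefficients 0,0,1,1,0,0,1,1,0 for degrees 0…8.
Finally multiplying by (1 + t + t² + t³ + t⁴ + t⁵), the product of all factors after the first has coefficients 0,0,1,2,2,2,3,4,3 for degrees 0…8.
[t⁸] = 1·3 + 1·2 + 1·1 = 6.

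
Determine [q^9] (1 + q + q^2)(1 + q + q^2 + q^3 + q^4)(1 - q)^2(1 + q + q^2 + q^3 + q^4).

(1 + q + q^2) has coefficients 1,1,1 for degrees 0…2.
(1 + q + q^2 + q^3 + q^4) has coefficients 1,1,1,1,1,0,0,0,0,0 for degrees 0…9.
Multiplying by (1 - q)^2 gives running coefficients 1,-1,0,0,0,-1,1,0,0,0 for degrees 0…9.
Finally multiplying by (1 + q + q^2 + q^3 + q^4), the product of all factors after the first has coefficients 1,0,0,0,0,-2,0,0,0,0 for degrees 0…9.
[q^9] = 1·0 + 1·0 + 1·0 = 0.

0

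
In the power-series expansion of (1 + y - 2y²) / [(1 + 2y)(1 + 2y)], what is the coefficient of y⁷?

-192

The denominator gives the recurrence a_n = −4a_(n−1) − 4a_(n−2) for n ≥ 3; the numerator fixes a_0 = 1, a_1 = -3, a_2 = 6.
Iterating: 1, -3, 6, -12, 24, -48, 96, -192, so a_7 = -192.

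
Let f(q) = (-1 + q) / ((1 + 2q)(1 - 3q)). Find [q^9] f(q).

-7566

The denominator gives the recurrence a_n = a_(n−1) + 6a_(n−2) for n ≥ 3; the numerator fixes a_0 = -1, a_1 = 0, a_2 = -6.
Iterating: -1, 0, -6, -6, -42, -78, -330, -798, -2778, -7566, so a_9 = -7566.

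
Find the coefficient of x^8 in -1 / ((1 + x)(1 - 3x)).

-4921

Partial fractions give a closed form: a_n = (-1/4)·(-1)^n + (-3/4)·3^n.
At n = 8: a_8 = -4921.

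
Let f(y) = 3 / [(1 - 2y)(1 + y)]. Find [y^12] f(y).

8193

Partial fractions give a closed form: a_n = (2)·2^n + (1)·(-1)^n.
At n = 12: a_12 = 8193.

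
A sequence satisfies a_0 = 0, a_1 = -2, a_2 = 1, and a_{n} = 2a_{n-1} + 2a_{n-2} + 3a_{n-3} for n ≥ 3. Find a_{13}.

-122642

The ordinary generating function has denominator 1 - 2y - 2y^2 - 3y^3.
Iterating the recurrence: a_0,…,a_{13} = 0, -2, 1, -2, -8, -17, -56, -170, -503, -1514, -4544, -13625, -40880, -122642.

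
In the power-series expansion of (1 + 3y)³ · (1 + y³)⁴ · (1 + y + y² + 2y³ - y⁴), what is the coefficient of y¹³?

(1 + 3y)³ has coefficients 1,9,27,27 for degrees 0…3.
(1 + y³)⁴ has coefficients 1,0,0,4,0,0,6,0,0,4,0,0,1,0 for degrees 0…13.
Finally multiplying by (1 + y + y² + 2y³ - y⁴), the product of all factors after the first has coefficients 1,1,1,6,3,4,14,2,6,16,-2,4,9,-3 for degrees 0…13.
[y¹³] = 1·(-3) + 9·9 + 27·4 + 27·(-2) = 132.

132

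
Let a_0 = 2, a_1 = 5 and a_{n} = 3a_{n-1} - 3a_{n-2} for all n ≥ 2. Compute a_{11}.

243

The ordinary generating function has denominator 1 - 3z + 3z^2.
Iterating the recurrence: a_0,…,a_{11} = 2, 5, 9, 12, 9, -9, -54, -135, -243, -324, -243, 243.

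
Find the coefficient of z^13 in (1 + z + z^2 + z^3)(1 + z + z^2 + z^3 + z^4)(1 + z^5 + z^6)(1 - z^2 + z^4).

4

(1 + z + z^2 + z^3) has coefficients 1,1,1,1 for degrees 0…3.
(1 + z + z^2 + z^3 + z^4) has coefficients 1,1,1,1,1,0,0,0,0,0,0,0,0,0 for degrees 0…13.
Multiplying by (1 + z^5 + z^6) gives running coefficients 1,1,1,1,1,1,2,2,2,2,1,0,0,0 for degrees 0…13.
Finally multiplying by (1 - z^2 + z^4), the product of all factors after the first has coefficients 1,1,0,0,1,1,2,2,1,1,1,0,1,2 for degrees 0…13.
[z^13] = 1·2 + 1·1 + 1·0 + 1·1 = 4.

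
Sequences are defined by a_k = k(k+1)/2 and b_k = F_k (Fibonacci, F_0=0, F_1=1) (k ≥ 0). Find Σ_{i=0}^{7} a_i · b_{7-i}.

The convolution is the x^7 coefficient of A(x)B(x).
Σ = 0·13 + 1·8 + 3·5 + 6·3 + 10·2 + 15·1 + 21·1 + 28·0 = 97.

97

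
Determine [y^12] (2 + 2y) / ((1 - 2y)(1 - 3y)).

4226952

The denominator gives the recurrence a_n = 5a_(n−1) − 6a_(n−2) for n ≥ 2; the numerator fixes a_0 = 2, a_1 = 12.
Iterating: 2, 12, 48, 168, 552, 1752, 5448, 16728, 50952, 154392, 466248, 1404888, 4226952, so a_12 = 4226952.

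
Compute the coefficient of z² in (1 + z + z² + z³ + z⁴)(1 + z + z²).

3

(1 + z + z² + z³ + z⁴) has coefficients 1,1,1 for degrees 0…2.
(1 + z + z²) has coefficients 1,1,1 for degrees 0…2.
[z²] = 1·1 + 1·1 + 1·1 = 3.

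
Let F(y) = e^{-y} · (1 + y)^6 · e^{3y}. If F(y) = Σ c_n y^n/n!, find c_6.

58576

The EGF product rule gives c_6 = Σ_{k_1+k_2+k_3=6} C(6; k_1,k_2,k_3) · ∏ g_i(k_i), where e^{-y} gives (-1)^k; (1+y)^6 gives the falling factorial (6)_k; e^{3y} gives (3)^k.
g_1(k) for k = 0…6: 1, -1, 1, -1, 1, -1, 1.
g_2(k) for k = 0…6: 1, 6, 30, 120, 360, 720, 720.
g_3(k) for k = 0…6: 1, 3, 9, 27, 81, 243, 729.
First combine the last two factors: h(k) = Σ_j C(k,j)·g_2(j)·g_3(k−j) for k = 0…6: 1, 9, 75, 579, 4149, 27693, 173007.
c_6 = Σ_k C(6,k)·g_1(k)·h(6−k) = 1·1·173007 + 6·(-1)·27693 + 15·1·4149 + 20·(-1)·579 + 15·1·75 + 6·(-1)·9 + 1·1·1 = 173007 − 166158 + 62235 − 11580 + 1125 − 54 + 1 = 58576.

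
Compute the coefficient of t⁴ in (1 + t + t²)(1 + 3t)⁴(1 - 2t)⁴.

(1 + t + t²) has coefficients 1,1,1 for degrees 0…2.
(1 + 3t)⁴ has coefficients 1,12,54,108,81 for degrees 0…4.
Finally multiplying by (1 - 2t)⁴, the product of all factors after the first has coefficients 1,4,-18,-68,145 for degrees 0…4.
[t⁴] = 1·145 + 1·(-68) + 1·(-18) = 59.

59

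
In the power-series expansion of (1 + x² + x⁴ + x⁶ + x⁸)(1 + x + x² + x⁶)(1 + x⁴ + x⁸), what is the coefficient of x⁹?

(1 + x² + x⁴ + x⁶ + x⁸) has coefficients 1,0,1,0,1,0,1,0,1 for degrees 0…8.
(1 + x + x² + x⁶) has coefficients 1,1,1,0,0,0,1,0,0,0 for degrees 0…9.
Finally multiplying by (1 + x⁴ + x⁸), the product of all factors after the first has coefficients 1,1,1,0,1,1,2,0,1,1 for degrees 0…9.
[x⁹] = 1·1 + 1·0 + 1·1 + 1·0 + 1·1 = 3.

3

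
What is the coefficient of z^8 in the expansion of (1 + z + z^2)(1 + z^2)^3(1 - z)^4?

(1 + z + z^2) has coefficients 1,1,1 for degrees 0…2.
(1 + z^2)^3 has coefficients 1,0,3,0,3,0,1,0,0 for degrees 0…8.
Finally multiplying by (1 - z)^4, the product of all factors after the first has coefficients 1,-4,9,-16,22,-24,22,-16,9 for degrees 0…8.
[z^8] = 1·9 + 1·(-16) + 1·22 = 15.

15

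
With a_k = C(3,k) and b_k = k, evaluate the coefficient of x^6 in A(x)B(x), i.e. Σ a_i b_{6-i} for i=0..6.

36

The convolution is the x^6 coefficient of A(x)B(x).
Σ = 1·6 + 3·5 + 3·4 + 1·3 + 0·2 + 0·1 + 0·0 = 36.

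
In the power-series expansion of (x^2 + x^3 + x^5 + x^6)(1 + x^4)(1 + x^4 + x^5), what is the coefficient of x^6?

(x^2 + x^3 + x^5 + x^6) has coefficients 0,0,1,1,0,1,1 for degrees 0…6.
(1 + x^4) has coefficients 1,0,0,0,1,0,0 for degrees 0…6.
Finally multiplying by (1 + x^4 + x^5), the product of all factors after the first has coefficients 1,0,0,0,2,1,0 for degrees 0…6.
[x^6] = 1·2 + 1·0 + 1·0 + 1·1 = 3.

3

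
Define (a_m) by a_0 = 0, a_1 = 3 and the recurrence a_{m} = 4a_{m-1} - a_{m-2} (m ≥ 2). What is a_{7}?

The ordinary generating function has denominator 1 - 4t + t^2.
Iterating the recurrence: a_0,…,a_{7} = 0, 3, 12, 45, 168, 627, 2340, 8733.

8733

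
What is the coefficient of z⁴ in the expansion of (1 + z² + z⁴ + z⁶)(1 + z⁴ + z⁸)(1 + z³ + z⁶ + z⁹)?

(1 + z² + z⁴ + z⁶) has coefficients 1,0,1,0,1 for degrees 0…4.
(1 + z⁴ + z⁸) has coefficients 1,0,0,0,1 for degrees 0…4.
Finally multiplying by (1 + z³ + z⁶ + z⁹), the product of all factors after the first has coefficients 1,0,0,1,1 for degrees 0…4.
[z⁴] = 1·1 + 1·0 + 1·1 = 2.

2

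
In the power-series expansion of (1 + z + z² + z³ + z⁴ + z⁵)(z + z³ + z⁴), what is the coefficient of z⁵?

(1 + z + z² + z³ + z⁴ + z⁵) has coefficients 1,1,1,1,1,1 for degrees 0…5.
(z + z³ + z⁴) has coefficients 0,1,0,1,1,0 for degrees 0…5.
[z⁵] = 1·0 + 1·1 + 1·1 + 1·0 + 1·1 + 1·0 = 3.

3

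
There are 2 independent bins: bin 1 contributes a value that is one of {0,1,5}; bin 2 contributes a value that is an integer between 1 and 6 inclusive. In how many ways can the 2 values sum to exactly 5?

The generating function for the choices is (1 + x + x⁵)·(x + x² + x³ + x⁴ + x⁵ + x⁶); the count is [x⁵].
(1 + x + x⁵) has coefficients 1,1,0,0,0,1 for degrees 0…5.
(x + x² + x³ + x⁴ + x⁵ + x⁶) has coefficients 0,1,1,1,1,1 for degrees 0…5.
[x⁵] = 1·1 + 1·1 + 1·0 = 2.

2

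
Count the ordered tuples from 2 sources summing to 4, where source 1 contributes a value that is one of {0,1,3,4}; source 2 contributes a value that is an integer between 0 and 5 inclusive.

The generating function for the choices is (1 + y + y^3 + y^4)·(1 + y + y^2 + y^3 + y^4 + y^5); the count is [y^4].
(1 + y + y^3 + y^4) has coefficients 1,1,0,1,1 for degrees 0…4.
(1 + y + y^2 + y^3 + y^4 + y^5) has coefficients 1,1,1,1,1 for degrees 0…4.
[y^4] = 1·1 + 1·1 + 1·1 + 1·1 = 4.

4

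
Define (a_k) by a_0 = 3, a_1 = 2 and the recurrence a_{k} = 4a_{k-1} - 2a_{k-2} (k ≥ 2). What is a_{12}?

215232

The ordinary generating function has denominator 1 - 4y + 2y^2.
Iterating the recurrence: a_0,…,a_{12} = 3, 2, 2, 4, 12, 40, 136, 464, 1584, 5408, 18464, 63040, 215232.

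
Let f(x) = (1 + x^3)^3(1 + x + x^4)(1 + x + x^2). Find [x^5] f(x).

(1 + x^3)^3 has coefficients 1,0,0,3,0,0 for degrees 0…5.
(1 + x + x^4) has coefficients 1,1,0,0,1,0 for degrees 0…5.
Finally multiplying by (1 + x + x^2), the product of all factors after the first has coefficients 1,2,2,1,1,1 for degrees 0…5.
[x^5] = 1·1 + 3·2 = 7.

7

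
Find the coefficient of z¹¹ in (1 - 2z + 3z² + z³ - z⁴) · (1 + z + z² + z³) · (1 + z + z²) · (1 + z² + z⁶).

(1 - 2z + 3z² + z³ - z⁴) has coefficients 1,-2,3,1,-1 for degrees 0…4.
(1 + z + z² + z³) has coefficients 1,1,1,1,0,0,0,0,0,0,0,0 for degrees 0…11.
Multiplying by (1 + z + z²) gives running coefficients 1,2,3,3,2,1,0,0,0,0,0,0 for degrees 0…11.
Finally multiplying by (1 + z² + z⁶), the product of all factors after the first has coefficients 1,2,4,5,5,4,3,3,3,3,2,1 for degrees 0…11.
[z¹¹] = 1·1 − 2·2 + 3·3 + 1·3 − 1·3 = 6.

6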